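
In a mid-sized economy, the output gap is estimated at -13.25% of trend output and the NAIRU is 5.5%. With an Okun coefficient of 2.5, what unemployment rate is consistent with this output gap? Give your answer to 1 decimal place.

10.8%

From Okun's law, u - u* = -(output gap)/β = -(-13.25)/2.5 = 5.3 points.
So u = 5.5 + 5.3 = 10.8%.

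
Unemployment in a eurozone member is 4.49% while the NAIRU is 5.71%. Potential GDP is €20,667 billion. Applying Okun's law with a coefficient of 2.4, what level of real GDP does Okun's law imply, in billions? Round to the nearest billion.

€21,272 billion

Unemployment gap = 4.49 - 5.71 = -1.22 points, so the output gap is -2.4 × (-1.22) = 2.928%.
Actual GDP = 20667 × (1 + 2.928/100) = 20667 × 1.02928 ≈ 21272 billion.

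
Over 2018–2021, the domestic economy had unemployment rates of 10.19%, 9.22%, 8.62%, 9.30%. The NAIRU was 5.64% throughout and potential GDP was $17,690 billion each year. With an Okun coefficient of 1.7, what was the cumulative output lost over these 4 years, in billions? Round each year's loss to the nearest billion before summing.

$4,442 billion

Year 2018: gap = -1.7 × (10.19 - 5.64) = -7.735%, loss ≈ 17690 × 7.735/100 ≈ 1368.
Year 2019: gap = -1.7 × (9.22 - 5.64) = -6.086%, loss ≈ 17690 × 6.086/100 ≈ 1077.
Year 2020: gap = -1.7 × (8.62 - 5.64) = -5.066%, loss ≈ 17690 × 5.066/100 ≈ 896.
Year 2021: gap = -1.7 × (9.3 - 5.64) = -6.222%, loss ≈ 17690 × 6.222/100 ≈ 1101.
Total lost output = 1368 + 1077 + 896 + 1101 = 4442 billion.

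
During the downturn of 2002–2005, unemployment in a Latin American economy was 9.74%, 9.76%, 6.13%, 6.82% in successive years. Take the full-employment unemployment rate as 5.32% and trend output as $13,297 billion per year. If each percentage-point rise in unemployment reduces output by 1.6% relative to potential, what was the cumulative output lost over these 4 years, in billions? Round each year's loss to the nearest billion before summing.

Year 2002: gap = -1.6 × (9.74 - 5.32) = -7.072%, loss ≈ 13297 × 7.072/100 ≈ 940.
Year 2003: gap = -1.6 × (9.76 - 5.32) = -7.104%, loss ≈ 13297 × 7.104/100 ≈ 945.
Year 2004: gap = -1.6 × (6.13 - 5.32) = -1.296%, loss ≈ 13297 × 1.296/100 ≈ 172.
Year 2005: gap = -1.6 × (6.82 - 5.32) = -2.4%, loss ≈ 13297 × 2.4/100 ≈ 319.
Total lost output = 940 + 945 + 172 + 319 = 2376 billion.

$2,376 billion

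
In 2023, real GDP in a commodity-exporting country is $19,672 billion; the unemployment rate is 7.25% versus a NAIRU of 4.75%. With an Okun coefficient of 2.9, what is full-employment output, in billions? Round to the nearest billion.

$21,210 billion

Unemployment gap = 7.25 - 4.75 = 2.5 points, so output gap = -2.9 × 2.5 = -7.25%.
Since Y = Y* × (1 + gap/100), Y* = 19672/0.9275 ≈ 21210 billion.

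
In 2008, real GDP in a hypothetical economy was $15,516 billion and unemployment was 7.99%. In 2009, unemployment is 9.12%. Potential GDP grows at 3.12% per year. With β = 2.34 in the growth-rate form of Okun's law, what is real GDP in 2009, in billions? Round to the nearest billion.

Δu = 9.12 - 7.99 = 1.13 points.
Okun's law (growth form): g_Y = g_Y* - β × Δu = 3.12 - 2.34 × (1.13) = 3.12 - 2.6442 = 0.4758%.
Real GDP in the next year = 15516 × (1 + 0.4758/100) = 15516 × 1.004758 ≈ 15590 billion.

$15,590 billion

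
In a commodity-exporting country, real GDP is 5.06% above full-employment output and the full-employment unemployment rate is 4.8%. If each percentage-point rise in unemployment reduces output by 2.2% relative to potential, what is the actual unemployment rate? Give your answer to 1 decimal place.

2.5%

From Okun's law, u - u* = -(output gap)/β = -(5.06)/2.2 = -2.3 points.
So u = 4.8 - 2.3 = 2.5%.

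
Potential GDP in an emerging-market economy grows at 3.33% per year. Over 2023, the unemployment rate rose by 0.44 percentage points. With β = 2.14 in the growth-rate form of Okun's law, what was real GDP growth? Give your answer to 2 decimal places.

Growth-rate Okun's law: g_Y = g_Y* - β × Δu.
g_Y = 3.33 - 2.14 × (0.44) = 3.33 - 0.9416 = 2.3884%, i.e. 2.39% to 2 d.p.

2.39%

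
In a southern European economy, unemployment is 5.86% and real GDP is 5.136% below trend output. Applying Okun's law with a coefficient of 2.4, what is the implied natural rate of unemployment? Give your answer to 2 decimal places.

3.72%

From Okun's law, u - u* = -(output gap)/β = -(-5.136)/2.4 = 2.14 points.
So u* = 5.86 - 2.14 = 3.72%.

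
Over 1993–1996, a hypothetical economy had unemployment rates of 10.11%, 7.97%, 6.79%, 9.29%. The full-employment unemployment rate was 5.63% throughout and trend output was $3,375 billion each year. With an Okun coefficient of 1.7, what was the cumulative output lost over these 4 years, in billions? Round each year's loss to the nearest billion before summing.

Year 1993: gap = -1.7 × (10.11 - 5.63) = -7.616%, loss ≈ 3375 × 7.616/100 ≈ 257.
Year 1994: gap = -1.7 × (7.97 - 5.63) = -3.978%, loss ≈ 3375 × 3.978/100 ≈ 134.
Year 1995: gap = -1.7 × (6.79 - 5.63) = -1.972%, loss ≈ 3375 × 1.972/100 ≈ 67.
Year 1996: gap = -1.7 × (9.29 - 5.63) = -6.222%, loss ≈ 3375 × 6.222/100 ≈ 210.
Total lost output = 257 + 134 + 67 + 210 = 668 billion.

$668 billion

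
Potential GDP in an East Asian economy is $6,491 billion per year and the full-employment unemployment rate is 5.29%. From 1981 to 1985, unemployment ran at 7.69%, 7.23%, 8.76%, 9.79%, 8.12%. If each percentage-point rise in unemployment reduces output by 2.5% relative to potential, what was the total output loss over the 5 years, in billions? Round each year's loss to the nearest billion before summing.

$2,456 billion

Year 1981: gap = -2.5 × (7.69 - 5.29) = -6%, loss ≈ 6491 × 6/100 ≈ 389.
Year 1982: gap = -2.5 × (7.23 - 5.29) = -4.85%, loss ≈ 6491 × 4.85/100 ≈ 315.
Year 1983: gap = -2.5 × (8.76 - 5.29) = -8.675%, loss ≈ 6491 × 8.675/100 ≈ 563.
Year 1984: gap = -2.5 × (9.79 - 5.29) = -11.25%, loss ≈ 6491 × 11.25/100 ≈ 730.
Year 1985: gap = -2.5 × (8.12 - 5.29) = -7.075%, loss ≈ 6491 × 7.075/100 ≈ 459.
Total lost output = 389 + 315 + 563 + 730 + 459 = 2456 billion.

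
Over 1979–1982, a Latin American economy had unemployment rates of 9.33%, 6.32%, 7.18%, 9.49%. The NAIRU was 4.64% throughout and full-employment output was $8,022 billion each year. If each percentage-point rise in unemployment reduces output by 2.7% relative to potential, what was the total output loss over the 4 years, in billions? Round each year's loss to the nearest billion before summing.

$2,980 billion

Year 1979: gap = -2.7 × (9.33 - 4.64) = -12.663%, loss ≈ 8022 × 12.663/100 ≈ 1016.
Year 1980: gap = -2.7 × (6.32 - 4.64) = -4.536%, loss ≈ 8022 × 4.536/100 ≈ 364.
Year 1981: gap = -2.7 × (7.18 - 4.64) = -6.858%, loss ≈ 8022 × 6.858/100 ≈ 550.
Year 1982: gap = -2.7 × (9.49 - 4.64) = -13.095%, loss ≈ 8022 × 13.095/100 ≈ 1050.
Total lost output = 1016 + 364 + 550 + 1050 = 2980 billion.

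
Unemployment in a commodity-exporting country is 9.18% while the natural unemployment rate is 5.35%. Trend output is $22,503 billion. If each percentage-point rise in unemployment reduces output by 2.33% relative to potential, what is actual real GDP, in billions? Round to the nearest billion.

$20,495 billion

Unemployment gap = 9.18 - 5.35 = 3.83 points, so the output gap is -2.33 × 3.83 = -8.9239%.
Actual GDP = 22503 × (1 - 8.9239/100) = 22503 × 0.910761 ≈ 20495 billion.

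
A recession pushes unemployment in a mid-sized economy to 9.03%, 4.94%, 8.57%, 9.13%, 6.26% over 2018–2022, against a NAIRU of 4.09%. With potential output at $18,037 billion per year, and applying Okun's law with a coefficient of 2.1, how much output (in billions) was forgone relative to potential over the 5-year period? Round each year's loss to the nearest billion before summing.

$6,621 billion

Year 2018: gap = -2.1 × (9.03 - 4.09) = -10.374%, loss ≈ 18037 × 10.374/100 ≈ 1871.
Year 2019: gap = -2.1 × (4.94 - 4.09) = -1.785%, loss ≈ 18037 × 1.785/100 ≈ 322.
Year 2020: gap = -2.1 × (8.57 - 4.09) = -9.408%, loss ≈ 18037 × 9.408/100 ≈ 1697.
Year 2021: gap = -2.1 × (9.13 - 4.09) = -10.584%, loss ≈ 18037 × 10.584/100 ≈ 1909.
Year 2022: gap = -2.1 × (6.26 - 4.09) = -4.557%, loss ≈ 18037 × 4.557/100 ≈ 822.
Total lost output = 1871 + 322 + 1697 + 1909 + 822 = 6621 billion.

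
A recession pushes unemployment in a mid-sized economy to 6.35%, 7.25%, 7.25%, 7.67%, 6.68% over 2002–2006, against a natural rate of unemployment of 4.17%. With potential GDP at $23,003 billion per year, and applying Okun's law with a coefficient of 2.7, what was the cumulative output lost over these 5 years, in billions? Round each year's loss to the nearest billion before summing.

$8,913 billion

Year 2002: gap = -2.7 × (6.35 - 4.17) = -5.886%, loss ≈ 23003 × 5.886/100 ≈ 1354.
Year 2003: gap = -2.7 × (7.25 - 4.17) = -8.316%, loss ≈ 23003 × 8.316/100 ≈ 1913.
Year 2004: gap = -2.7 × (7.25 - 4.17) = -8.316%, loss ≈ 23003 × 8.316/100 ≈ 1913.
Year 2005: gap = -2.7 × (7.67 - 4.17) = -9.45%, loss ≈ 23003 × 9.45/100 ≈ 2174.
Year 2006: gap = -2.7 × (6.68 - 4.17) = -6.777%, loss ≈ 23003 × 6.777/100 ≈ 1559.
Total lost output = 1354 + 1913 + 1913 + 2174 + 1559 = 8913 billion.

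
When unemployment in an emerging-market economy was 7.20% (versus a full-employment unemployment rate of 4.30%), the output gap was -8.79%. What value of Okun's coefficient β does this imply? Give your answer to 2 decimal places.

β ≈ 3.03

Okun's law: output gap = -β × (u - u*).
-8.79 = -β × (7.2 - 4.3) = -β × 2.9, so β = 8.79/2.9 = 3.03.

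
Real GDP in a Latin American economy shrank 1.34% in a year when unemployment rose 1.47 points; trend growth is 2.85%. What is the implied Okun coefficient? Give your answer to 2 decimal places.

β ≈ 2.85

Growth form: g_Y = g_Y* - β × Δu, so β = (g_Y* - g_Y)/Δu.
β = (2.85 + 1.34)/1.47 = 4.19/1.47 = 2.85.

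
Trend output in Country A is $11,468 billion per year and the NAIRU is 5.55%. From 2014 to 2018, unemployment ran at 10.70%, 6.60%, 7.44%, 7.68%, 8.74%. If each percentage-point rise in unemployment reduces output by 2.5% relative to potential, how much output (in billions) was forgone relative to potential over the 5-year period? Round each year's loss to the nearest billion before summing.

Year 2014: gap = -2.5 × (10.7 - 5.55) = -12.875%, loss ≈ 11468 × 12.875/100 ≈ 1477.
Year 2015: gap = -2.5 × (6.6 - 5.55) = -2.625%, loss ≈ 11468 × 2.625/100 ≈ 301.
Year 2016: gap = -2.5 × (7.44 - 5.55) = -4.725%, loss ≈ 11468 × 4.725/100 ≈ 542.
Year 2017: gap = -2.5 × (7.68 - 5.55) = -5.325%, loss ≈ 11468 × 5.325/100 ≈ 611.
Year 2018: gap = -2.5 × (8.74 - 5.55) = -7.975%, loss ≈ 11468 × 7.975/100 ≈ 915.
Total lost output = 1477 + 301 + 542 + 611 + 915 = 3846 billion.

$3,846 billion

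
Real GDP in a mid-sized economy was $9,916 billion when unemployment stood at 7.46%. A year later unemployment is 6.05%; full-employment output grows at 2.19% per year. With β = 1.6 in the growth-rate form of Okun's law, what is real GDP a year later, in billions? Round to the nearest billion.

Δu = 6.05 - 7.46 = -1.41 points.
Okun's law (growth form): g_Y = g_Y* - β × Δu = 2.19 - 1.6 × (-1.41) = 2.19 + 2.256 = 4.446%.
Real GDP in the next year = 9916 × (1 + 4.446/100) = 9916 × 1.04446 ≈ 10357 billion.

$10,357 billion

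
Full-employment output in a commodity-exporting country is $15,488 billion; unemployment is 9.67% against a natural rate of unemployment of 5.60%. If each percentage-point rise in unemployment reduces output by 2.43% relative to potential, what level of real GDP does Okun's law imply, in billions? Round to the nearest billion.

Unemployment gap = 9.67 - 5.6 = 4.07 points, so the output gap is -2.43 × 4.07 = -9.8901%.
Actual GDP = 15488 × (1 - 9.8901/100) = 15488 × 0.901099 ≈ 13956 billion.

$13,956 billion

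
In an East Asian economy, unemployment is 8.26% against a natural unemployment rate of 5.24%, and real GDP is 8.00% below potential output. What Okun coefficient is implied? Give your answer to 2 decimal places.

β ≈ 2.65

Okun's law: output gap = -β × (u - u*).
-8.00 = -β × (8.26 - 5.24) = -β × 3.02, so β = 8/3.02 = 2.65.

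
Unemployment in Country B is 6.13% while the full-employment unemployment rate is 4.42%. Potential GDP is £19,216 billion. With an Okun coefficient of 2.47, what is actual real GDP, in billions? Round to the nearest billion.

Unemployment gap = 6.13 - 4.42 = 1.71 points, so the output gap is -2.47 × 1.71 = -4.2237%.
Actual GDP = 19216 × (1 - 4.2237/100) = 19216 × 0.957763 ≈ 18404 billion.

£18,404 billion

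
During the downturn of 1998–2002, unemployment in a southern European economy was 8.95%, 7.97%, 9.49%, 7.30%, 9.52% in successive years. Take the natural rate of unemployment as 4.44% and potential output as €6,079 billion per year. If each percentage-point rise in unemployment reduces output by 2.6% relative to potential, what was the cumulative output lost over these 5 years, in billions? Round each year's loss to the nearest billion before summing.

Year 1998: gap = -2.6 × (8.95 - 4.44) = -11.726%, loss ≈ 6079 × 11.726/100 ≈ 713.
Year 1999: gap = -2.6 × (7.97 - 4.44) = -9.178%, loss ≈ 6079 × 9.178/100 ≈ 558.
Year 2000: gap = -2.6 × (9.49 - 4.44) = -13.13%, loss ≈ 6079 × 13.13/100 ≈ 798.
Year 2001: gap = -2.6 × (7.3 - 4.44) = -7.436%, loss ≈ 6079 × 7.436/100 ≈ 452.
Year 2002: gap = -2.6 × (9.52 - 4.44) = -13.208%, loss ≈ 6079 × 13.208/100 ≈ 803.
Total lost output = 713 + 558 + 798 + 452 + 803 = 3324 billion.

€3,324 billion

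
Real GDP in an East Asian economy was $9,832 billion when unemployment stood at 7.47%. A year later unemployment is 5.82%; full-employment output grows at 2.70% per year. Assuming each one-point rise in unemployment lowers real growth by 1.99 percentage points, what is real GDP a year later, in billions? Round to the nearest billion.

Δu = 5.82 - 7.47 = -1.65 points.
Okun's law (growth form): g_Y = g_Y* - β × Δu = 2.70 - 1.99 × (-1.65) = 2.7 + 3.2835 = 5.9835%.
Real GDP in the next year = 9832 × (1 + 5.9835/100) = 9832 × 1.059835 ≈ 10420 billion.

$10,420 billion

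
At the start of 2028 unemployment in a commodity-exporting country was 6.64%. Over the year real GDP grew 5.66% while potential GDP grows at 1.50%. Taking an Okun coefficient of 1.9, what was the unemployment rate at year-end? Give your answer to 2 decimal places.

Growth-rate Okun's law: g_Y = g_Y* - β × Δu, so Δu = (g_Y* - g_Y)/β.
Δu = (1.5 - 5.66)/1.9 = -4.16/1.9 = -2.19 percentage points.
Year-end unemployment = 6.64 - 2.19 = 4.45%.

4.45%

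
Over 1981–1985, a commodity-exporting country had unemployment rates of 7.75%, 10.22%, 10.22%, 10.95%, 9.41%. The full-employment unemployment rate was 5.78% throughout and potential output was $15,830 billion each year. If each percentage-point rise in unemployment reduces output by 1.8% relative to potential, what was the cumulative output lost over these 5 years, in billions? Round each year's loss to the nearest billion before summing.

$5,598 billion

Year 1981: gap = -1.8 × (7.75 - 5.78) = -3.546%, loss ≈ 15830 × 3.546/100 ≈ 561.
Year 1982: gap = -1.8 × (10.22 - 5.78) = -7.992%, loss ≈ 15830 × 7.992/100 ≈ 1265.
Year 1983: gap = -1.8 × (10.22 - 5.78) = -7.992%, loss ≈ 15830 × 7.992/100 ≈ 1265.
Year 1984: gap = -1.8 × (10.95 - 5.78) = -9.306%, loss ≈ 15830 × 9.306/100 ≈ 1473.
Year 1985: gap = -1.8 × (9.41 - 5.78) = -6.534%, loss ≈ 15830 × 6.534/100 ≈ 1034.
Total lost output = 561 + 1265 + 1265 + 1473 + 1034 = 5598 billion.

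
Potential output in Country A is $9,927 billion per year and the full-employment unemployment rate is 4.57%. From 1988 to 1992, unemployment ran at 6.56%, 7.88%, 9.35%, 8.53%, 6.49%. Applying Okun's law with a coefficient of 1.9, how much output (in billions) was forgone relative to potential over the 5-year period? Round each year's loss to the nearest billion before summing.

Year 1988: gap = -1.9 × (6.56 - 4.57) = -3.781%, loss ≈ 9927 × 3.781/100 ≈ 375.
Year 1989: gap = -1.9 × (7.88 - 4.57) = -6.289%, loss ≈ 9927 × 6.289/100 ≈ 624.
Year 1990: gap = -1.9 × (9.35 - 4.57) = -9.082%, loss ≈ 9927 × 9.082/100 ≈ 902.
Year 1991: gap = -1.9 × (8.53 - 4.57) = -7.524%, loss ≈ 9927 × 7.524/100 ≈ 747.
Year 1992: gap = -1.9 × (6.49 - 4.57) = -3.648%, loss ≈ 9927 × 3.648/100 ≈ 362.
Total lost output = 375 + 624 + 902 + 747 + 362 = 3010 billion.

$3,010 billion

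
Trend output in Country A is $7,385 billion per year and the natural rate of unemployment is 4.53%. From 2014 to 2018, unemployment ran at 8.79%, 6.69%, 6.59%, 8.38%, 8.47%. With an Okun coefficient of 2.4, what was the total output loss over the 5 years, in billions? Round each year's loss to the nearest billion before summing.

Year 2014: gap = -2.4 × (8.79 - 4.53) = -10.224%, loss ≈ 7385 × 10.224/100 ≈ 755.
Year 2015: gap = -2.4 × (6.69 - 4.53) = -5.184%, loss ≈ 7385 × 5.184/100 ≈ 383.
Year 2016: gap = -2.4 × (6.59 - 4.53) = -4.944%, loss ≈ 7385 × 4.944/100 ≈ 365.
Year 2017: gap = -2.4 × (8.38 - 4.53) = -9.24%, loss ≈ 7385 × 9.24/100 ≈ 682.
Year 2018: gap = -2.4 × (8.47 - 4.53) = -9.456%, loss ≈ 7385 × 9.456/100 ≈ 698.
Total lost output = 755 + 383 + 365 + 682 + 698 = 2883 billion.

$2,883 billion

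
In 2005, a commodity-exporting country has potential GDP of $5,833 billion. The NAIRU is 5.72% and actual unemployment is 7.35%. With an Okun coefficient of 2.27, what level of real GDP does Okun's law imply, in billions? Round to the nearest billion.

Unemployment gap = 7.35 - 5.72 = 1.63 points, so the output gap is -2.27 × 1.63 = -3.7001%.
Actual GDP = 5833 × (1 - 3.7001/100) = 5833 × 0.962999 ≈ 5617 billion.

$5,617 billion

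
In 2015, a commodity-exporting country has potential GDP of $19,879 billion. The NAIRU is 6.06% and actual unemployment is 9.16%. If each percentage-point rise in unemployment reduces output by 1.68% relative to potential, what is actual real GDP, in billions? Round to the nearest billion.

$18,844 billion

Unemployment gap = 9.16 - 6.06 = 3.1 points, so the output gap is -1.68 × 3.1 = -5.208%.
Actual GDP = 19879 × (1 - 5.208/100) = 19879 × 0.94792 ≈ 18844 billion.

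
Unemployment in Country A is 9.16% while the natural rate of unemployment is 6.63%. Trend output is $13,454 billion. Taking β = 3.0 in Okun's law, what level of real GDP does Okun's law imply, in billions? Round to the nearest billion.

$12,433 billion

Unemployment gap = 9.16 - 6.63 = 2.53 points, so the output gap is -3 × 2.53 = -7.59%.
Actual GDP = 13454 × (1 - 7.59/100) = 13454 × 0.9241 ≈ 12433 billion.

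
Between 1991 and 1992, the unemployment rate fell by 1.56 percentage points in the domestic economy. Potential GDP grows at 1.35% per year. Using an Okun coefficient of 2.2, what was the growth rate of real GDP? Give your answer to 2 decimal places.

4.78%

Growth-rate Okun's law: g_Y = g_Y* - β × Δu.
g_Y = 1.35 - 2.2 × (-1.56) = 1.35 + 3.432 = 4.782%, i.e. 4.78% to 2 d.p.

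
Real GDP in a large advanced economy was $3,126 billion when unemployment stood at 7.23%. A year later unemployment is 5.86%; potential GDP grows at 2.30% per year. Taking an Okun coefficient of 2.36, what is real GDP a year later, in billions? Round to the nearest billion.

Δu = 5.86 - 7.23 = -1.37 points.
Okun's law (growth form): g_Y = g_Y* - β × Δu = 2.30 - 2.36 × (-1.37) = 2.3 + 3.2332 = 5.5332%.
Real GDP in the next year = 3126 × (1 + 5.5332/100) = 3126 × 1.055332 ≈ 3299 billion.

$3,299 billion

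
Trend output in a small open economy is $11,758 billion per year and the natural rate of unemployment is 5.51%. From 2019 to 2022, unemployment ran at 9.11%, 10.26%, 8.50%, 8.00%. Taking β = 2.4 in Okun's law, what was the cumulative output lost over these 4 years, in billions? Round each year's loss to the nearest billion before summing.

Year 2019: gap = -2.4 × (9.11 - 5.51) = -8.64%, loss ≈ 11758 × 8.64/100 ≈ 1016.
Year 2020: gap = -2.4 × (10.26 - 5.51) = -11.4%, loss ≈ 11758 × 11.4/100 ≈ 1340.
Year 2021: gap = -2.4 × (8.5 - 5.51) = -7.176%, loss ≈ 11758 × 7.176/100 ≈ 844.
Year 2022: gap = -2.4 × (8 - 5.51) = -5.976%, loss ≈ 11758 × 5.976/100 ≈ 703.
Total lost output = 1016 + 1340 + 844 + 703 = 3903 billion.

$3,903 billion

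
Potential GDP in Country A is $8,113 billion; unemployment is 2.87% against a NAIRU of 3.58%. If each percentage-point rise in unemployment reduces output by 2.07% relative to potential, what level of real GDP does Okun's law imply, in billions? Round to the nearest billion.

$8,232 billion

Unemployment gap = 2.87 - 3.58 = -0.71 points, so the output gap is -2.07 × (-0.71) = 1.4697%.
Actual GDP = 8113 × (1 + 1.4697/100) = 8113 × 1.014697 ≈ 8232 billion.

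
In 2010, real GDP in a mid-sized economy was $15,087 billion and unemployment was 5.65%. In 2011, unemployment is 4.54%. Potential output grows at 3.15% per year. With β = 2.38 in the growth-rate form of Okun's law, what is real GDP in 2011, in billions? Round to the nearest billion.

Δu = 4.54 - 5.65 = -1.11 points.
Okun's law (growth form): g_Y = g_Y* - β × Δu = 3.15 - 2.38 × (-1.11) = 3.15 + 2.6418 = 5.7918%.
Real GDP in the next year = 15087 × (1 + 5.7918/100) = 15087 × 1.057918 ≈ 15961 billion.

$15,961 billion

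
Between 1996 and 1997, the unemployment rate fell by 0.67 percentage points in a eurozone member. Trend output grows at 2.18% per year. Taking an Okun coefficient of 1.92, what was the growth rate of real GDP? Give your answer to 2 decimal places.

3.47%

Growth-rate Okun's law: g_Y = g_Y* - β × Δu.
g_Y = 2.18 - 1.92 × (-0.67) = 2.18 + 1.2864 = 3.4664%, i.e. 3.47% to 2 d.p.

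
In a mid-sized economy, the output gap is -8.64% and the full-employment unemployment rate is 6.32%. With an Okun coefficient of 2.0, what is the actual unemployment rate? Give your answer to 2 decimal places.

10.64%

From Okun's law, u - u* = -(output gap)/β = -(-8.64)/2.0 = 4.32 points.
So u = 6.32 + 4.32 = 10.64%.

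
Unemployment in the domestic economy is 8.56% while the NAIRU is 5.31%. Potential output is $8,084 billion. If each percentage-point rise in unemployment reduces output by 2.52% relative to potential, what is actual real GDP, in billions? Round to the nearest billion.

Unemployment gap = 8.56 - 5.31 = 3.25 points, so the output gap is -2.52 × 3.25 = -8.19%.
Actual GDP = 8084 × (1 - 8.19/100) = 8084 × 0.9181 ≈ 7422 billion.

$7,422 billion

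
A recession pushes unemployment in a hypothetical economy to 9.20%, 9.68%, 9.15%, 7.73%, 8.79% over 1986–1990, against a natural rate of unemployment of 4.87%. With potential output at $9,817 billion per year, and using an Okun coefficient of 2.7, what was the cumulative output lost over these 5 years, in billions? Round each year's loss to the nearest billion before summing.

$5,354 billion

Year 1986: gap = -2.7 × (9.2 - 4.87) = -11.691%, loss ≈ 9817 × 11.691/100 ≈ 1148.
Year 1987: gap = -2.7 × (9.68 - 4.87) = -12.987%, loss ≈ 9817 × 12.987/100 ≈ 1275.
Year 1988: gap = -2.7 × (9.15 - 4.87) = -11.556%, loss ≈ 9817 × 11.556/100 ≈ 1134.
Year 1989: gap = -2.7 × (7.73 - 4.87) = -7.722%, loss ≈ 9817 × 7.722/100 ≈ 758.
Year 1990: gap = -2.7 × (8.79 - 4.87) = -10.584%, loss ≈ 9817 × 10.584/100 ≈ 1039.
Total lost output = 1148 + 1275 + 1134 + 758 + 1039 = 5354 billion.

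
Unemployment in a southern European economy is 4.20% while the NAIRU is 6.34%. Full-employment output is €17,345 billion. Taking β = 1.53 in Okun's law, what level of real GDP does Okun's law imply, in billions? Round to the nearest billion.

€17,913 billion

Unemployment gap = 4.2 - 6.34 = -2.14 points, so the output gap is -1.53 × (-2.14) = 3.2742%.
Actual GDP = 17345 × (1 + 3.2742/100) = 17345 × 1.032742 ≈ 17913 billion.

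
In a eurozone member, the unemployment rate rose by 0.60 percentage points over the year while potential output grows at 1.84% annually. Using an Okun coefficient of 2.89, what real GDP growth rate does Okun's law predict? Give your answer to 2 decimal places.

0.11%

Growth-rate Okun's law: g_Y = g_Y* - β × Δu.
g_Y = 1.84 - 2.89 × (0.60) = 1.84 - 1.734 = 0.106%, i.e. 0.11% to 2 d.p.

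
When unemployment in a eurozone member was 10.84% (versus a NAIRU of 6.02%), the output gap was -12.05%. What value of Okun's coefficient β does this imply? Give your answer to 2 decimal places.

Okun's law: output gap = -β × (u - u*).
-12.05 = -β × (10.84 - 6.02) = -β × 4.82, so β = 12.05/4.82 = 2.50.

β ≈ 2.50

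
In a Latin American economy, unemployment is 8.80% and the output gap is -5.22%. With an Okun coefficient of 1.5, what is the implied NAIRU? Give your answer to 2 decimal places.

5.32%

From Okun's law, u - u* = -(output gap)/β = -(-5.22)/1.5 = 3.48 points.
So u* = 8.8 - 3.48 = 5.32%.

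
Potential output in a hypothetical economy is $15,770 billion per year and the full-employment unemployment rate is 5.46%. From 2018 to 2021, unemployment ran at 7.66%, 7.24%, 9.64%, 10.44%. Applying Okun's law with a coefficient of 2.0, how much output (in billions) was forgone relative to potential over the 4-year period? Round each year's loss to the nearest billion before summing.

Year 2018: gap = -2.0 × (7.66 - 5.46) = -4.4%, loss ≈ 15770 × 4.4/100 ≈ 694.
Year 2019: gap = -2.0 × (7.24 - 5.46) = -3.56%, loss ≈ 15770 × 3.56/100 ≈ 561.
Year 2020: gap = -2.0 × (9.64 - 5.46) = -8.36%, loss ≈ 15770 × 8.36/100 ≈ 1318.
Year 2021: gap = -2.0 × (10.44 - 5.46) = -9.96%, loss ≈ 15770 × 9.96/100 ≈ 1571.
Total lost output = 694 + 561 + 1318 + 1571 = 4144 billion.

$4,144 billion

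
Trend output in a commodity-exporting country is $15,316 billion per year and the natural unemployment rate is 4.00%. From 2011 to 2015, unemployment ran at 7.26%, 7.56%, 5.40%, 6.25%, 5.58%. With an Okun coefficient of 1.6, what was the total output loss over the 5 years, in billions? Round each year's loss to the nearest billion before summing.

Year 2011: gap = -1.6 × (7.26 - 4) = -5.216%, loss ≈ 15316 × 5.216/100 ≈ 799.
Year 2012: gap = -1.6 × (7.56 - 4) = -5.696%, loss ≈ 15316 × 5.696/100 ≈ 872.
Year 2013: gap = -1.6 × (5.4 - 4) = -2.24%, loss ≈ 15316 × 2.24/100 ≈ 343.
Year 2014: gap = -1.6 × (6.25 - 4) = -3.6%, loss ≈ 15316 × 3.6/100 ≈ 551.
Year 2015: gap = -1.6 × (5.58 - 4) = -2.528%, loss ≈ 15316 × 2.528/100 ≈ 387.
Total lost output = 799 + 872 + 343 + 551 + 387 = 2952 billion.

$2,952 billion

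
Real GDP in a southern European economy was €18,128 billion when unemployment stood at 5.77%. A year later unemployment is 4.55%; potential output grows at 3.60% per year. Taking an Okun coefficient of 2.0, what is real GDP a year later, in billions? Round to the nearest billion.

€19,223 billion

Δu = 4.55 - 5.77 = -1.22 points.
Okun's law (growth form): g_Y = g_Y* - β × Δu = 3.60 - 2.0 × (-1.22) = 3.6 + 2.44 = 6.04%.
Real GDP in the next year = 18128 × (1 + 6.04/100) = 18128 × 1.0604 ≈ 19223 billion.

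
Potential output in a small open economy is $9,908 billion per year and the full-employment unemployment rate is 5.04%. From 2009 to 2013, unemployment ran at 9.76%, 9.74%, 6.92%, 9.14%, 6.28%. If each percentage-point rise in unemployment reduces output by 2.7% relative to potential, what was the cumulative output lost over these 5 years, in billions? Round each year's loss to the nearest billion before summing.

$4,452 billion

Year 2009: gap = -2.7 × (9.76 - 5.04) = -12.744%, loss ≈ 9908 × 12.744/100 ≈ 1263.
Year 2010: gap = -2.7 × (9.74 - 5.04) = -12.69%, loss ≈ 9908 × 12.69/100 ≈ 1257.
Year 2011: gap = -2.7 × (6.92 - 5.04) = -5.076%, loss ≈ 9908 × 5.076/100 ≈ 503.
Year 2012: gap = -2.7 × (9.14 - 5.04) = -11.07%, loss ≈ 9908 × 11.07/100 ≈ 1097.
Year 2013: gap = -2.7 × (6.28 - 5.04) = -3.348%, loss ≈ 9908 × 3.348/100 ≈ 332.
Total lost output = 1263 + 1257 + 503 + 1097 + 332 = 4452 billion.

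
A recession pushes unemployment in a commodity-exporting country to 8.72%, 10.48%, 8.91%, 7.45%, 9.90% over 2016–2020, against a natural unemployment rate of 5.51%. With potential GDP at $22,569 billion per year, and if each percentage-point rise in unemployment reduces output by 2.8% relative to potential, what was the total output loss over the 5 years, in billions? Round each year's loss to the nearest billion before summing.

$11,319 billion

Year 2016: gap = -2.8 × (8.72 - 5.51) = -8.988%, loss ≈ 22569 × 8.988/100 ≈ 2029.
Year 2017: gap = -2.8 × (10.48 - 5.51) = -13.916%, loss ≈ 22569 × 13.916/100 ≈ 3141.
Year 2018: gap = -2.8 × (8.91 - 5.51) = -9.52%, loss ≈ 22569 × 9.52/100 ≈ 2149.
Year 2019: gap = -2.8 × (7.45 - 5.51) = -5.432%, loss ≈ 22569 × 5.432/100 ≈ 1226.
Year 2020: gap = -2.8 × (9.9 - 5.51) = -12.292%, loss ≈ 22569 × 12.292/100 ≈ 2774.
Total lost output = 2029 + 3141 + 2149 + 1226 + 2774 = 11319 billion.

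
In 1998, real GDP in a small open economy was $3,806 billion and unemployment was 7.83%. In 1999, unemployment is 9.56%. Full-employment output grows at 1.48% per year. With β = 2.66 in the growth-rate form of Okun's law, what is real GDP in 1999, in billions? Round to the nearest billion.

Δu = 9.56 - 7.83 = 1.73 points.
Okun's law (growth form): g_Y = g_Y* - β × Δu = 1.48 - 2.66 × (1.73) = 1.48 - 4.6018 = -3.1218%.
Real GDP in the next year = 3806 × (1 - 3.1218/100) = 3806 × 0.968782 ≈ 3687 billion.

$3,687 billion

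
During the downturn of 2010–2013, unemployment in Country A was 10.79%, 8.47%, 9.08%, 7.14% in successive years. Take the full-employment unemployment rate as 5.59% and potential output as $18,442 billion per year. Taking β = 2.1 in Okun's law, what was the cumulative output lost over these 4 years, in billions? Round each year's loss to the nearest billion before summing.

$5,081 billion

Year 2010: gap = -2.1 × (10.79 - 5.59) = -10.92%, loss ≈ 18442 × 10.92/100 ≈ 2014.
Year 2011: gap = -2.1 × (8.47 - 5.59) = -6.048%, loss ≈ 18442 × 6.048/100 ≈ 1115.
Year 2012: gap = -2.1 × (9.08 - 5.59) = -7.329%, loss ≈ 18442 × 7.329/100 ≈ 1352.
Year 2013: gap = -2.1 × (7.14 - 5.59) = -3.255%, loss ≈ 18442 × 3.255/100 ≈ 600.
Total lost output = 2014 + 1115 + 1352 + 600 = 5081 billion.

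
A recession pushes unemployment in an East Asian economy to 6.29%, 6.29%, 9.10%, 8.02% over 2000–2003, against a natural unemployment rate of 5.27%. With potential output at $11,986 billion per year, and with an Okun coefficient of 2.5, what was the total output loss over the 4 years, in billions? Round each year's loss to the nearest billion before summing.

$2,584 billion

Year 2000: gap = -2.5 × (6.29 - 5.27) = -2.55%, loss ≈ 11986 × 2.55/100 ≈ 306.
Year 2001: gap = -2.5 × (6.29 - 5.27) = -2.55%, loss ≈ 11986 × 2.55/100 ≈ 306.
Year 2002: gap = -2.5 × (9.1 - 5.27) = -9.575%, loss ≈ 11986 × 9.575/100 ≈ 1148.
Year 2003: gap = -2.5 × (8.02 - 5.27) = -6.875%, loss ≈ 11986 × 6.875/100 ≈ 824.
Total lost output = 306 + 306 + 1148 + 824 = 2584 billion.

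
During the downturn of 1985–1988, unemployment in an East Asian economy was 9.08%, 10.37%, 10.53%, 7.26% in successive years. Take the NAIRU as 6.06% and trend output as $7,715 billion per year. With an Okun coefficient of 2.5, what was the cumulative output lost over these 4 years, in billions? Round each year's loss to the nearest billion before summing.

Year 1985: gap = -2.5 × (9.08 - 6.06) = -7.55%, loss ≈ 7715 × 7.55/100 ≈ 582.
Year 1986: gap = -2.5 × (10.37 - 6.06) = -10.775%, loss ≈ 7715 × 10.775/100 ≈ 831.
Year 1987: gap = -2.5 × (10.53 - 6.06) = -11.175%, loss ≈ 7715 × 11.175/100 ≈ 862.
Year 1988: gap = -2.5 × (7.26 - 6.06) = -3%, loss ≈ 7715 × 3/100 ≈ 231.
Total lost output = 582 + 831 + 862 + 231 = 2506 billion.

$2,506 billion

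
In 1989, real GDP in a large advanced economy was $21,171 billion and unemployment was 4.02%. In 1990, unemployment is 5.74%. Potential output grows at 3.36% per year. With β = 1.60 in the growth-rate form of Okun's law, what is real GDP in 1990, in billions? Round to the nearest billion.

$21,300 billion

Δu = 5.74 - 4.02 = 1.72 points.
Okun's law (growth form): g_Y = g_Y* - β × Δu = 3.36 - 1.60 × (1.72) = 3.36 - 2.752 = 0.608%.
Real GDP in the next year = 21171 × (1 + 0.608/100) = 21171 × 1.00608 ≈ 21300 billion.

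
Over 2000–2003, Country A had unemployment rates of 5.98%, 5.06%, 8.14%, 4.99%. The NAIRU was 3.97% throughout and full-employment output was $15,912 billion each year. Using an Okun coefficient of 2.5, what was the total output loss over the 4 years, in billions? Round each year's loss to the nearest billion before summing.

Year 2000: gap = -2.5 × (5.98 - 3.97) = -5.025%, loss ≈ 15912 × 5.025/100 ≈ 800.
Year 2001: gap = -2.5 × (5.06 - 3.97) = -2.725%, loss ≈ 15912 × 2.725/100 ≈ 434.
Year 2002: gap = -2.5 × (8.14 - 3.97) = -10.425%, loss ≈ 15912 × 10.425/100 ≈ 1659.
Year 2003: gap = -2.5 × (4.99 - 3.97) = -2.55%, loss ≈ 15912 × 2.55/100 ≈ 406.
Total lost output = 800 + 434 + 1659 + 406 = 3299 billion.

$3,299 billion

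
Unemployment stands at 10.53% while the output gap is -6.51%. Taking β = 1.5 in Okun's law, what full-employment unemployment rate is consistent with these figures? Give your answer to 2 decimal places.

6.19%

From Okun's law, u - u* = -(output gap)/β = -(-6.51)/1.5 = 4.34 points.
So u* = 10.53 - 4.34 = 6.19%.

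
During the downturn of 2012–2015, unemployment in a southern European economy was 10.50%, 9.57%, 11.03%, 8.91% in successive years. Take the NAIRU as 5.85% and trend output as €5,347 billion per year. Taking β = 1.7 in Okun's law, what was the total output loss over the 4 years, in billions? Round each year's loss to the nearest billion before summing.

€1,510 billion

Year 2012: gap = -1.7 × (10.5 - 5.85) = -7.905%, loss ≈ 5347 × 7.905/100 ≈ 423.
Year 2013: gap = -1.7 × (9.57 - 5.85) = -6.324%, loss ≈ 5347 × 6.324/100 ≈ 338.
Year 2014: gap = -1.7 × (11.03 - 5.85) = -8.806%, loss ≈ 5347 × 8.806/100 ≈ 471.
Year 2015: gap = -1.7 × (8.91 - 5.85) = -5.202%, loss ≈ 5347 × 5.202/100 ≈ 278.
Total lost output = 423 + 338 + 471 + 278 = 1510 billion.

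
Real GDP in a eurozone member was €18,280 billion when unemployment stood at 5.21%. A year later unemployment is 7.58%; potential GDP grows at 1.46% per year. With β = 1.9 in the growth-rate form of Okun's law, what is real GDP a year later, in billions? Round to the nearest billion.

Δu = 7.58 - 5.21 = 2.37 points.
Okun's law (growth form): g_Y = g_Y* - β × Δu = 1.46 - 1.9 × (2.37) = 1.46 - 4.503 = -3.043%.
Real GDP in the next year = 18280 × (1 - 3.043/100) = 18280 × 0.96957 ≈ 17724 billion.

€17,724 billion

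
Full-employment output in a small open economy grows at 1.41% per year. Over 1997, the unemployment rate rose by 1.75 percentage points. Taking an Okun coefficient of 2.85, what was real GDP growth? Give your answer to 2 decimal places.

Growth-rate Okun's law: g_Y = g_Y* - β × Δu.
g_Y = 1.41 - 2.85 × (1.75) = 1.41 - 4.9875 = -3.5775%, i.e. -3.58% to 2 d.p.

-3.58%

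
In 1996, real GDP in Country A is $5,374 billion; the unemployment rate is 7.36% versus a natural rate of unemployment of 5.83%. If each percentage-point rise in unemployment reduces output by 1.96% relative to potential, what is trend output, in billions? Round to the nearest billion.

$5,540 billion

Unemployment gap = 7.36 - 5.83 = 1.53 points, so output gap = -1.96 × 1.53 = -2.9988%.
Since Y = Y* × (1 + gap/100), Y* = 5374/0.970012 ≈ 5540 billion.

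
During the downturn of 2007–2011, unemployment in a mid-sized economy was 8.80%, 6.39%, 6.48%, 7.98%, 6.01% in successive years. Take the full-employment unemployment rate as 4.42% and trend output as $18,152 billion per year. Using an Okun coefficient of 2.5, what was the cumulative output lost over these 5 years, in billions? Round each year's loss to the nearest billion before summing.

$6,155 billion

Year 2007: gap = -2.5 × (8.8 - 4.42) = -10.95%, loss ≈ 18152 × 10.95/100 ≈ 1988.
Year 2008: gap = -2.5 × (6.39 - 4.42) = -4.925%, loss ≈ 18152 × 4.925/100 ≈ 894.
Year 2009: gap = -2.5 × (6.48 - 4.42) = -5.15%, loss ≈ 18152 × 5.15/100 ≈ 935.
Year 2010: gap = -2.5 × (7.98 - 4.42) = -8.9%, loss ≈ 18152 × 8.9/100 ≈ 1616.
Year 2011: gap = -2.5 × (6.01 - 4.42) = -3.975%, loss ≈ 18152 × 3.975/100 ≈ 722.
Total lost output = 1988 + 894 + 935 + 1616 + 722 = 6155 billion.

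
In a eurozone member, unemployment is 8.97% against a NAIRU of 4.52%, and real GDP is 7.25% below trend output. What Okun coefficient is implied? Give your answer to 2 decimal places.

β ≈ 1.63

Okun's law: output gap = -β × (u - u*).
-7.25 = -β × (8.97 - 4.52) = -β × 4.45, so β = 7.25/4.45 = 1.63.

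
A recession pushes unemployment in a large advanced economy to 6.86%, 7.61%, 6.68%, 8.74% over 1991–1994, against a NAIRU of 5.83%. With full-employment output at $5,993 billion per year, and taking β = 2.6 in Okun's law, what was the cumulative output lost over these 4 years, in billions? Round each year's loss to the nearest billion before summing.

Year 1991: gap = -2.6 × (6.86 - 5.83) = -2.678%, loss ≈ 5993 × 2.678/100 ≈ 160.
Year 1992: gap = -2.6 × (7.61 - 5.83) = -4.628%, loss ≈ 5993 × 4.628/100 ≈ 277.
Year 1993: gap = -2.6 × (6.68 - 5.83) = -2.21%, loss ≈ 5993 × 2.21/100 ≈ 132.
Year 1994: gap = -2.6 × (8.74 - 5.83) = -7.566%, loss ≈ 5993 × 7.566/100 ≈ 453.
Total lost output = 160 + 277 + 132 + 453 = 1022 billion.

$1,022 billion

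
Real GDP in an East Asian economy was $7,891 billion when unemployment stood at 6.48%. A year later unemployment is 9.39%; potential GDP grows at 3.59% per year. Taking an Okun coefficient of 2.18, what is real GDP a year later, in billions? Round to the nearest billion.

$7,674 billion

Δu = 9.39 - 6.48 = 2.91 points.
Okun's law (growth form): g_Y = g_Y* - β × Δu = 3.59 - 2.18 × (2.91) = 3.59 - 6.3438 = -2.7538%.
Real GDP in the next year = 7891 × (1 - 2.7538/100) = 7891 × 0.972462 ≈ 7674 billion.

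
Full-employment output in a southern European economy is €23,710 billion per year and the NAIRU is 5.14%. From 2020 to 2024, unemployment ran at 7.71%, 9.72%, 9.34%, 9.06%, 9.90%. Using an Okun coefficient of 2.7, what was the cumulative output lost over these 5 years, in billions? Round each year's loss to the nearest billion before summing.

€12,822 billion

Year 2020: gap = -2.7 × (7.71 - 5.14) = -6.939%, loss ≈ 23710 × 6.939/100 ≈ 1645.
Year 2021: gap = -2.7 × (9.72 - 5.14) = -12.366%, loss ≈ 23710 × 12.366/100 ≈ 2932.
Year 2022: gap = -2.7 × (9.34 - 5.14) = -11.34%, loss ≈ 23710 × 11.34/100 ≈ 2689.
Year 2023: gap = -2.7 × (9.06 - 5.14) = -10.584%, loss ≈ 23710 × 10.584/100 ≈ 2509.
Year 2024: gap = -2.7 × (9.9 - 5.14) = -12.852%, loss ≈ 23710 × 12.852/100 ≈ 3047.
Total lost output = 1645 + 2932 + 2689 + 2509 + 3047 = 12822 billion.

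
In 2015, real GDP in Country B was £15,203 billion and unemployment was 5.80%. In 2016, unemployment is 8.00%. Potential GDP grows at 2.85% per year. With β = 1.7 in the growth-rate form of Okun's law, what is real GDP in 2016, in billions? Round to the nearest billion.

Δu = 8 - 5.8 = 2.2 points.
Okun's law (growth form): g_Y = g_Y* - β × Δu = 2.85 - 1.7 × (2.20) = 2.85 - 3.74 = -0.89%.
Real GDP in the next year = 15203 × (1 - 0.89/100) = 15203 × 0.9911 ≈ 15068 billion.

£15,068 billion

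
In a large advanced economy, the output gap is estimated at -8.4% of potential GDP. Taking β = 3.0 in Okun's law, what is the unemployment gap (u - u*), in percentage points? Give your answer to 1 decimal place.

2.8 percentage points

Okun's law: output gap = -β × (u - u*), so u - u* = -(output gap)/β.
u - u* = -(-8.4)/3.0 = 2.8 percentage points.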